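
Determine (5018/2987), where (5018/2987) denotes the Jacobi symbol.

(5018/2987)
  = (2031/2987)    [5018 ≡ 2031 mod 2987]
  = -(2987/2031)    [QR: both ≡ 3 mod 4, sign flips]
  = -(956/2031)    [2987 ≡ 956 mod 2031]
  = -(239/2031)    [2031 ≡ 7 mod 8 ⇒ (2/2031)^2 = +1]
  = (2031/239)    [QR: both ≡ 3 mod 4, sign flips]
  = (119/239)    [2031 ≡ 119 mod 239]
  = -(239/119)    [QR: both ≡ 3 mod 4, sign flips]
  = -(1/119)    [239 ≡ 1 mod 119]
  = -1    [(1/119) = 1]

-1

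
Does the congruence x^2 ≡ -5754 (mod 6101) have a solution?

Pull out -1: (-5754/6101) = (-1/6101)·(5754/6101). Since 6101 ≡ 1 (mod 4), (-1/6101) = +1. Now have (5754/6101).
Factor out 2: 5754 = 2·2877. Since 6101 ≡ 5 (mod 8), (2/6101) = -1. Now have -(2877/6101).
2877 ≡ 1 (mod 4), so quadratic reciprocity gives (2877/6101) = (6101/2877). Reduce: 6101 ≡ 347 (mod 2877). Now have -(347/2877).
2877 ≡ 1 (mod 4), so quadratic reciprocity gives (347/2877) = (2877/347). Reduce: 2877 ≡ 101 (mod 347). Now have -(101/347).
101 ≡ 1 (mod 4), so quadratic reciprocity gives (101/347) = (347/101). Reduce: 347 ≡ 44 (mod 101). Now have -(44/101).
Factor out 2: 44 = 2^2·11. Since 101 ≡ 5 (mod 8), (2/101) = -1, and (2/101)^2 = +1. Now have -(11/101).
101 ≡ 1 (mod 4), so quadratic reciprocity gives (11/101) = (101/11). Reduce: 101 ≡ 2 (mod 11). Now have -(2/11).
Factor out 2: 2 = 2. Since 11 ≡ 3 (mod 8), (2/11) = -1. Now have (1/11).
(1/11) = 1. Collecting the sign factors: 1.
The Legendre symbol is 1, so x^2 ≡ -5754 (mod 6101) has solution.

yes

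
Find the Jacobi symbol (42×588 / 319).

-1

By multiplicativity, (42·588 / 319) = (42 / 319)·(588 / 319).
First factor (42 / 319):
(42 / 319)
  = (21 / 319)    [319 ≡ 7 mod 8 ⇒ (2 / 319) = +1]
  = (319 / 21)    [QR: 21 ≡ 1 mod 4, sign kept]
  = (4 / 21)    [319 ≡ 4 mod 21]
  = (1 / 21)    [21 ≡ 5 mod 8 ⇒ (2 / 21)^2 = +1]
  = 1    [(1 / 21) = 1]
Second factor (588 / 319):
(588 / 319)
  = (269 / 319)    [588 ≡ 269 mod 319]
  = (319 / 269)    [QR: 269 ≡ 1 mod 4, sign kept]
  = (50 / 269)    [319 ≡ 50 mod 269]
  = -(25 / 269)    [269 ≡ 5 mod 8 ⇒ (2 / 269) = -1]
  = -(269 / 25)    [QR: 25 ≡ 1 mod 4, sign kept]
  = -(19 / 25)    [269 ≡ 19 mod 25]
  = -(25 / 19)    [QR: 25 ≡ 1 mod 4, sign kept]
  = -(6 / 19)    [25 ≡ 6 mod 19]
  = (3 / 19)    [19 ≡ 3 mod 8 ⇒ (2 / 19) = -1]
  = -(19 / 3)    [QR: both ≡ 3 mod 4, sign flips]
  = -(1 / 3)    [19 ≡ 1 mod 3]
  = -1    [(1 / 3) = 1]
Product: (1)·(-1) = -1.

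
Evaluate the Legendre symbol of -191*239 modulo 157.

-1

By multiplicativity, (-191·239/157) = (-191/157)·(239/157).
First factor (-191/157):
(-191/157)
  = (191/157)    [157 ≡ 1 mod 4 ⇒ (-1/157) = +1]
  = (34/157)    [191 ≡ 34 mod 157]
  = -(17/157)    [157 ≡ 5 mod 8 ⇒ (2/157) = -1]
  = -(157/17)    [QR: 17 ≡ 1 mod 4, sign kept]
  = -(4/17)    [157 ≡ 4 mod 17]
  = -(1/17)    [17 ≡ 1 mod 8 ⇒ (2/17)^2 = +1]
  = -1    [(1/17) = 1]
Second factor (239/157):
(239/157)
  = (82/157)    [239 ≡ 82 mod 157]
  = -(41/157)    [157 ≡ 5 mod 8 ⇒ (2/157) = -1]
  = -(157/41)    [QR: 41 ≡ 1 mod 4, sign kept]
  = -(34/41)    [157 ≡ 34 mod 41]
  = -(17/41)    [41 ≡ 1 mod 8 ⇒ (2/41) = +1]
  = -(41/17)    [QR: 17 ≡ 1 mod 4, sign kept]
  = -(7/17)    [41 ≡ 7 mod 17]
  = -(17/7)    [QR: 17 ≡ 1 mod 4, sign kept]
  = -(3/7)    [17 ≡ 3 mod 7]
  = (7/3)    [QR: both ≡ 3 mod 4, sign flips]
  = (1/3)    [7 ≡ 1 mod 3]
  = 1    [(1/3) = 1]
Product: (-1)·(1) = -1.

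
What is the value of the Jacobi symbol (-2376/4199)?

-1

Pull out -1: (-2376/4199) = (-1/4199)·(2376/4199). Since 4199 ≡ 3 (mod 4), (-1/4199) = -1. Now have -(2376/4199).
Factor out 2: 2376 = 2^3·297. Since 4199 ≡ 7 (mod 8), (2/4199) = +1, and (2/4199)^3 = +1. Now have -(297/4199).
297 ≡ 1 (mod 4), so quadratic reciprocity gives (297/4199) = (4199/297). Reduce: 4199 ≡ 41 (mod 297). Now have -(41/297).
41 ≡ 1 (mod 4), so quadratic reciprocity gives (41/297) = (297/41). Reduce: 297 ≡ 10 (mod 41). Now have -(10/41).
Factor out 2: 10 = 2·5. Since 41 ≡ 1 (mod 8), (2/41) = +1. Now have -(5/41).
5 ≡ 1 (mod 4), so quadratic reciprocity gives (5/41) = (41/5). Reduce: 41 ≡ 1 (mod 5). Now have -(1/5).
(1/5) = 1. Collecting the sign factors: -1.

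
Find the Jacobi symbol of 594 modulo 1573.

Factor out 2: 594 = 2·297. Since 1573 ≡ 5 (mod 8), (2/1573) = -1. Now have -(297/1573).
297 ≡ 1 (mod 4), so quadratic reciprocity gives (297/1573) = (1573/297). Reduce: 1573 ≡ 88 (mod 297). Now have -(88/297).
Factor out 2: 88 = 2^3·11. Since 297 ≡ 1 (mod 8), (2/297) = +1, and (2/297)^3 = +1. Now have -(11/297).
297 ≡ 1 (mod 4), so quadratic reciprocity gives (11/297) = (297/11). Reduce: 297 ≡ 0 (mod 11). Now have -(0/11).
The numerator is now 0 with denominator 11 > 1: the symbol is 0.

0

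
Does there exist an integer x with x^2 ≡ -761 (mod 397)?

yes

Pull out -1: (-761/397) = (-1/397)·(761/397). Since 397 ≡ 1 (mod 4), (-1/397) = +1. Now have (761/397).
Reduce the numerator: 761 ≡ 364 (mod 397), so (761/397) = (364/397).
Factor out 2: 364 = 2^2·91. Since 397 ≡ 5 (mod 8), (2/397) = -1, and (2/397)^2 = +1. Now have (91/397).
397 ≡ 1 (mod 4), so quadratic reciprocity gives (91/397) = (397/91). Reduce: 397 ≡ 33 (mod 91). Now have (33/91).
33 ≡ 1 (mod 4), so quadratic reciprocity gives (33/91) = (91/33). Reduce: 91 ≡ 25 (mod 33). Now have (25/33).
25 ≡ 1 (mod 4), so quadratic reciprocity gives (25/33) = (33/25). Reduce: 33 ≡ 8 (mod 25). Now have (8/25).
Factor out 2: 8 = 2^3. Since 25 ≡ 1 (mod 8), (2/25) = +1, and (2/25)^3 = +1. Now have (1/25).
(1/25) = 1. Collecting the sign factors: 1.
The Legendre symbol is 1, so x^2 ≡ -761 (mod 397) has solution.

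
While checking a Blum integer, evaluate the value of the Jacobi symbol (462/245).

0

Reduce the numerator: 462 ≡ 217 (mod 245), so (462/245) = (217/245).
217 ≡ 1 (mod 4), so quadratic reciprocity gives (217/245) = (245/217). Reduce: 245 ≡ 28 (mod 217). Now have (28/217).
Factor out 2: 28 = 2^2·7. Since 217 ≡ 1 (mod 8), (2/217) = +1, and (2/217)^2 = +1. Now have (7/217).
217 ≡ 1 (mod 4), so quadratic reciprocity gives (7/217) = (217/7). Reduce: 217 ≡ 0 (mod 7). Now have (0/7).
The numerator is now 0 with denominator 7 > 1: the symbol is 0.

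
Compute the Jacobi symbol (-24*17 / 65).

By multiplicativity, (-24·17 / 65) = (-24 / 65)·(17 / 65).
First factor (-24 / 65):
(-24 / 65)
  = (24 / 65)    [65 ≡ 1 mod 4 ⇒ (-1 / 65) = +1]
  = (3 / 65)    [65 ≡ 1 mod 8 ⇒ (2 / 65)^3 = +1]
  = (65 / 3)    [QR: 65 ≡ 1 mod 4, sign kept]
  = (2 / 3)    [65 ≡ 2 mod 3]
  = -(1 / 3)    [3 ≡ 3 mod 8 ⇒ (2 / 3) = -1]
  = -1    [(1 / 3) = 1]
Second factor (17 / 65):
(17 / 65)
  = (65 / 17)    [QR: 17 ≡ 1 mod 4, sign kept]
  = (14 / 17)    [65 ≡ 14 mod 17]
  = (7 / 17)    [17 ≡ 1 mod 8 ⇒ (2 / 17) = +1]
  = (17 / 7)    [QR: 17 ≡ 1 mod 4, sign kept]
  = (3 / 7)    [17 ≡ 3 mod 7]
  = -(7 / 3)    [QR: both ≡ 3 mod 4, sign flips]
  = -(1 / 3)    [7 ≡ 1 mod 3]
  = -1    [(1 / 3) = 1]
Product: (-1)·(-1) = 1.

1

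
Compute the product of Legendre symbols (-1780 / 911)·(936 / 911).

-1

By multiplicativity, (-1780·936 / 911) = (-1780 / 911)·(936 / 911).
First factor (-1780 / 911):
Reduce the numerator: -1780 ≡ 42 (mod 911), so (-1780 / 911) = (42 / 911).
Factor out 2: 42 = 2·21. Since 911 ≡ 7 (mod 8), (2 / 911) = +1. Now have (21 / 911).
21 ≡ 1 (mod 4), so quadratic reciprocity gives (21 / 911) = (911 / 21). Reduce: 911 ≡ 8 (mod 21). Now have (8 / 21).
Factor out 2: 8 = 2^3. Since 21 ≡ 5 (mod 8), (2 / 21) = -1, and (2 / 21)^3 = -1. Now have -(1 / 21).
(1 / 21) = 1. Collecting the sign factors: -1.
Second factor (936 / 911):
Reduce the numerator: 936 ≡ 25 (mod 911), so (936 / 911) = (25 / 911).
25 ≡ 1 (mod 4), so quadratic reciprocity gives (25 / 911) = (911 / 25). Reduce: 911 ≡ 11 (mod 25). Now have (11 / 25).
25 ≡ 1 (mod 4), so quadratic reciprocity gives (11 / 25) = (25 / 11). Reduce: 25 ≡ 3 (mod 11). Now have (3 / 11).
Both 3 ≡ 3 and 11 ≡ 3 (mod 4), so reciprocity gives (3 / 11) = -(11 / 3). Reduce: 11 ≡ 2 (mod 3). Now have -(2 / 3).
Factor out 2: 2 = 2. Since 3 ≡ 3 (mod 8), (2 / 3) = -1. Now have (1 / 3).
(1 / 3) = 1. Collecting the sign factors: 1.
Product: (-1)·(1) = -1.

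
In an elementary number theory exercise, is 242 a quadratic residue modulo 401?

yes

(242/401)
  = (121/401)    [401 ≡ 1 mod 8 ⇒ (2/401) = +1]
  = (401/121)    [QR: 121 ≡ 1 mod 4, sign kept]
  = (38/121)    [401 ≡ 38 mod 121]
  = (19/121)    [121 ≡ 1 mod 8 ⇒ (2/121) = +1]
  = (121/19)    [QR: 121 ≡ 1 mod 4, sign kept]
  = (7/19)    [121 ≡ 7 mod 19]
  = -(19/7)    [QR: both ≡ 3 mod 4, sign flips]
  = -(5/7)    [19 ≡ 5 mod 7]
  = -(7/5)    [QR: 5 ≡ 1 mod 4, sign kept]
  = -(2/5)    [7 ≡ 2 mod 5]
  = (1/5)    [5 ≡ 5 mod 8 ⇒ (2/5) = -1]
  = 1    [(1/5) = 1]
(242/401) = 1, and 401 is prime, so 242 is a quadratic residue mod 401.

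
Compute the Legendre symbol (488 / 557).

(488 / 557)
  = -(61 / 557)    [557 ≡ 5 mod 8 ⇒ (2 / 557)^3 = -1]
  = -(557 / 61)    [QR: 61 ≡ 1 mod 4, sign kept]
  = -(8 / 61)    [557 ≡ 8 mod 61]
  = (1 / 61)    [61 ≡ 5 mod 8 ⇒ (2 / 61)^3 = -1]
  = 1    [(1 / 61) = 1]

1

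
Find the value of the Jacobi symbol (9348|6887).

(9348|6887)
  = (2461|6887)    [9348 ≡ 2461 mod 6887]
  = (6887|2461)    [QR: 2461 ≡ 1 mod 4, sign kept]
  = (1965|2461)    [6887 ≡ 1965 mod 2461]
  = (2461|1965)    [QR: 1965 ≡ 1 mod 4, sign kept]
  = (496|1965)    [2461 ≡ 496 mod 1965]
  = (31|1965)    [1965 ≡ 5 mod 8 ⇒ (2|1965)^4 = +1]
  = (1965|31)    [QR: 1965 ≡ 1 mod 4, sign kept]
  = (12|31)    [1965 ≡ 12 mod 31]
  = (3|31)    [31 ≡ 7 mod 8 ⇒ (2|31)^2 = +1]
  = -(31|3)    [QR: both ≡ 3 mod 4, sign flips]
  = -(1|3)    [31 ≡ 1 mod 3]
  = -1    [(1|3) = 1]

-1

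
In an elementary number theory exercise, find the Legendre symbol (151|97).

Reduce the numerator: 151 ≡ 54 (mod 97), so (151|97) = (54|97).
Factor out 2: 54 = 2·27. Since 97 ≡ 1 (mod 8), (2|97) = +1. Now have (27|97).
97 ≡ 1 (mod 4), so quadratic reciprocity gives (27|97) = (97|27). Reduce: 97 ≡ 16 (mod 27). Now have (16|27).
Factor out 2: 16 = 2^4. Since 27 ≡ 3 (mod 8), (2|27) = -1, and (2|27)^4 = +1. Now have (1|27).
(1|27) = 1. Collecting the sign factors: 1.

1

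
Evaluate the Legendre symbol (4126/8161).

Factor out 2: 4126 = 2·2063. Since 8161 ≡ 1 (mod 8), (2/8161) = +1. Now have (2063/8161).
8161 ≡ 1 (mod 4), so quadratic reciprocity gives (2063/8161) = (8161/2063). Reduce: 8161 ≡ 1972 (mod 2063). Now have (1972/2063).
Factor out 2: 1972 = 2^2·493. Since 2063 ≡ 7 (mod 8), (2/2063) = +1, and (2/2063)^2 = +1. Now have (493/2063).
493 ≡ 1 (mod 4), so quadratic reciprocity gives (493/2063) = (2063/493). Reduce: 2063 ≡ 91 (mod 493). Now have (91/493).
493 ≡ 1 (mod 4), so quadratic reciprocity gives (91/493) = (493/91). Reduce: 493 ≡ 38 (mod 91). Now have (38/91).
Factor out 2: 38 = 2·19. Since 91 ≡ 3 (mod 8), (2/91) = -1. Now have -(19/91).
Both 19 ≡ 3 and 91 ≡ 3 (mod 4), so reciprocity gives (19/91) = -(91/19). Reduce: 91 ≡ 15 (mod 19). Now have (15/19).
Both 15 ≡ 3 and 19 ≡ 3 (mod 4), so reciprocity gives (15/19) = -(19/15). Reduce: 19 ≡ 4 (mod 15). Now have -(4/15).
Factor out 2: 4 = 2^2. Since 15 ≡ 7 (mod 8), (2/15) = +1, and (2/15)^2 = +1. Now have -(1/15).
(1/15) = 1. Collecting the sign factors: -1.

-1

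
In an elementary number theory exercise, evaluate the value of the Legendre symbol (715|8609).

-1

8609 ≡ 1 (mod 4), so quadratic reciprocity gives (715|8609) = (8609|715). Reduce: 8609 ≡ 29 (mod 715). Now have (29|715).
29 ≡ 1 (mod 4), so quadratic reciprocity gives (29|715) = (715|29). Reduce: 715 ≡ 19 (mod 29). Now have (19|29).
29 ≡ 1 (mod 4), so quadratic reciprocity gives (19|29) = (29|19). Reduce: 29 ≡ 10 (mod 19). Now have (10|19).
Factor out 2: 10 = 2·5. Since 19 ≡ 3 (mod 8), (2|19) = -1. Now have -(5|19).
5 ≡ 1 (mod 4), so quadratic reciprocity gives (5|19) = (19|5). Reduce: 19 ≡ 4 (mod 5). Now have -(4|5).
Factor out 2: 4 = 2^2. Since 5 ≡ 5 (mod 8), (2|5) = -1, and (2|5)^2 = +1. Now have -(1|5).
(1|5) = 1. Collecting the sign factors: -1.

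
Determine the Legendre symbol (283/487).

-1

(283/487)
  = -(487/283)    [QR: both ≡ 3 mod 4, sign flips]
  = -(204/283)    [487 ≡ 204 mod 283]
  = -(51/283)    [283 ≡ 3 mod 8 ⇒ (2/283)^2 = +1]
  = (283/51)    [QR: both ≡ 3 mod 4, sign flips]
  = (28/51)    [283 ≡ 28 mod 51]
  = (7/51)    [51 ≡ 3 mod 8 ⇒ (2/51)^2 = +1]
  = -(51/7)    [QR: both ≡ 3 mod 4, sign flips]
  = -(2/7)    [51 ≡ 2 mod 7]
  = -(1/7)    [7 ≡ 7 mod 8 ⇒ (2/7) = +1]
  = -1    [(1/7) = 1]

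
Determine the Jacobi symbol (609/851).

609 ≡ 1 (mod 4), so quadratic reciprocity gives (609/851) = (851/609). Reduce: 851 ≡ 242 (mod 609). Now have (242/609).
Factor out 2: 242 = 2·121. Since 609 ≡ 1 (mod 8), (2/609) = +1. Now have (121/609).
121 ≡ 1 (mod 4), so quadratic reciprocity gives (121/609) = (609/121). Reduce: 609 ≡ 4 (mod 121). Now have (4/121).
Factor out 2: 4 = 2^2. Since 121 ≡ 1 (mod 8), (2/121) = +1, and (2/121)^2 = +1. Now have (1/121).
(1/121) = 1. Collecting the sign factors: 1.

1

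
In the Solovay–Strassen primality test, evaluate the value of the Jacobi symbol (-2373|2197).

-1

(-2373|2197)
  = (2021|2197)    [-2373 ≡ 2021 mod 2197]
  = (2197|2021)    [QR: 2021 ≡ 1 mod 4, sign kept]
  = (176|2021)    [2197 ≡ 176 mod 2021]
  = (11|2021)    [2021 ≡ 5 mod 8 ⇒ (2|2021)^4 = +1]
  = (2021|11)    [QR: 2021 ≡ 1 mod 4, sign kept]
  = (8|11)    [2021 ≡ 8 mod 11]
  = -(1|11)    [11 ≡ 3 mod 8 ⇒ (2|11)^3 = -1]
  = -1    [(1|11) = 1]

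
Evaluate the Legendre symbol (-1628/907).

Pull out -1: (-1628/907) = (-1/907)·(1628/907). Since 907 ≡ 3 (mod 4), (-1/907) = -1. Now have -(1628/907).
Reduce the numerator: 1628 ≡ 721 (mod 907), so (1628/907) = (721/907).
721 ≡ 1 (mod 4), so quadratic reciprocity gives (721/907) = (907/721). Reduce: 907 ≡ 186 (mod 721). Now have -(186/721).
Factor out 2: 186 = 2·93. Since 721 ≡ 1 (mod 8), (2/721) = +1. Now have -(93/721).
93 ≡ 1 (mod 4), so quadratic reciprocity gives (93/721) = (721/93). Reduce: 721 ≡ 70 (mod 93). Now have -(70/93).
Factor out 2: 70 = 2·35. Since 93 ≡ 5 (mod 8), (2/93) = -1. Now have (35/93).
93 ≡ 1 (mod 4), so quadratic reciprocity gives (35/93) = (93/35). Reduce: 93 ≡ 23 (mod 35). Now have (23/35).
Both 23 ≡ 3 and 35 ≡ 3 (mod 4), so reciprocity gives (23/35) = -(35/23). Reduce: 35 ≡ 12 (mod 23). Now have -(12/23).
Factor out 2: 12 = 2^2·3. Since 23 ≡ 7 (mod 8), (2/23) = +1, and (2/23)^2 = +1. Now have -(3/23).
Both 3 ≡ 3 and 23 ≡ 3 (mod 4), so reciprocity gives (3/23) = -(23/3). Reduce: 23 ≡ 2 (mod 3). Now have (2/3).
Factor out 2: 2 = 2. Since 3 ≡ 3 (mod 8), (2/3) = -1. Now have -(1/3).
(1/3) = 1. Collecting the sign factors: -1.

-1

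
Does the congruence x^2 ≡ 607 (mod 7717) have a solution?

7717 ≡ 1 (mod 4), so quadratic reciprocity gives (607/7717) = (7717/607). Reduce: 7717 ≡ 433 (mod 607). Now have (433/607).
433 ≡ 1 (mod 4), so quadratic reciprocity gives (433/607) = (607/433). Reduce: 607 ≡ 174 (mod 433). Now have (174/433).
Factor out 2: 174 = 2·87. Since 433 ≡ 1 (mod 8), (2/433) = +1. Now have (87/433).
433 ≡ 1 (mod 4), so quadratic reciprocity gives (87/433) = (433/87). Reduce: 433 ≡ 85 (mod 87). Now have (85/87).
85 ≡ 1 (mod 4), so quadratic reciprocity gives (85/87) = (87/85). Reduce: 87 ≡ 2 (mod 85). Now have (2/85).
Factor out 2: 2 = 2. Since 85 ≡ 5 (mod 8), (2/85) = -1. Now have -(1/85).
(1/85) = 1. Collecting the sign factors: -1.
(607/7717) = -1, and 7717 is prime, so 607 is not a quadratic residue mod 7717.

no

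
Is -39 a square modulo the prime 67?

no

(-39|67)
  = (28|67)    [-39 ≡ 28 mod 67]
  = (7|67)    [67 ≡ 3 mod 8 ⇒ (2|67)^2 = +1]
  = -(67|7)    [QR: both ≡ 3 mod 4, sign flips]
  = -(4|7)    [67 ≡ 4 mod 7]
  = -(1|7)    [7 ≡ 7 mod 8 ⇒ (2|7)^2 = +1]
  = -1    [(1|7) = 1]
The Legendre symbol is -1, so x^2 ≡ -39 (mod 67) has no solution.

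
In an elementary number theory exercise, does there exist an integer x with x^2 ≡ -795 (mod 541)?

Reduce the numerator: -795 ≡ 287 (mod 541), so (-795|541) = (287|541).
541 ≡ 1 (mod 4), so quadratic reciprocity gives (287|541) = (541|287). Reduce: 541 ≡ 254 (mod 287). Now have (254|287).
Factor out 2: 254 = 2·127. Since 287 ≡ 7 (mod 8), (2|287) = +1. Now have (127|287).
Both 127 ≡ 3 and 287 ≡ 3 (mod 4), so reciprocity gives (127|287) = -(287|127). Reduce: 287 ≡ 33 (mod 127). Now have -(33|127).
33 ≡ 1 (mod 4), so quadratic reciprocity gives (33|127) = (127|33). Reduce: 127 ≡ 28 (mod 33). Now have -(28|33).
Factor out 2: 28 = 2^2·7. Since 33 ≡ 1 (mod 8), (2|33) = +1, and (2|33)^2 = +1. Now have -(7|33).
33 ≡ 1 (mod 4), so quadratic reciprocity gives (7|33) = (33|7). Reduce: 33 ≡ 5 (mod 7). Now have -(5|7).
5 ≡ 1 (mod 4), so quadratic reciprocity gives (5|7) = (7|5). Reduce: 7 ≡ 2 (mod 5). Now have -(2|5).
Factor out 2: 2 = 2. Since 5 ≡ 5 (mod 8), (2|5) = -1. Now have (1|5).
(1|5) = 1. Collecting the sign factors: 1.
(-795|541) = 1, and 541 is prime, so -795 is a quadratic residue mod 541.

yes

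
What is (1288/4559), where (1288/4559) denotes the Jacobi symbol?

Factor out 2: 1288 = 2^3·161. Since 4559 ≡ 7 (mod 8), (2/4559) = +1, and (2/4559)^3 = +1. Now have (161/4559).
161 ≡ 1 (mod 4), so quadratic reciprocity gives (161/4559) = (4559/161). Reduce: 4559 ≡ 51 (mod 161). Now have (51/161).
161 ≡ 1 (mod 4), so quadratic reciprocity gives (51/161) = (161/51). Reduce: 161 ≡ 8 (mod 51). Now have (8/51).
Factor out 2: 8 = 2^3. Since 51 ≡ 3 (mod 8), (2/51) = -1, and (2/51)^3 = -1. Now have -(1/51).
(1/51) = 1. Collecting the sign factors: -1.

-1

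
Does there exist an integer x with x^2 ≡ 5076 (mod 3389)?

yes

(5076/3389)
  = (1687/3389)    [5076 ≡ 1687 mod 3389]
  = (3389/1687)    [QR: 3389 ≡ 1 mod 4, sign kept]
  = (15/1687)    [3389 ≡ 15 mod 1687]
  = -(1687/15)    [QR: both ≡ 3 mod 4, sign flips]
  = -(7/15)    [1687 ≡ 7 mod 15]
  = (15/7)    [QR: both ≡ 3 mod 4, sign flips]
  = (1/7)    [15 ≡ 1 mod 7]
  = 1    [(1/7) = 1]
(5076/3389) = 1, and 3389 is prime, so 5076 is a quadratic residue mod 3389.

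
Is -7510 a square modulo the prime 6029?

no

Reduce the numerator: -7510 ≡ 4548 (mod 6029), so (-7510|6029) = (4548|6029).
Factor out 2: 4548 = 2^2·1137. Since 6029 ≡ 5 (mod 8), (2|6029) = -1, and (2|6029)^2 = +1. Now have (1137|6029).
1137 ≡ 1 (mod 4), so quadratic reciprocity gives (1137|6029) = (6029|1137). Reduce: 6029 ≡ 344 (mod 1137). Now have (344|1137).
Factor out 2: 344 = 2^3·43. Since 1137 ≡ 1 (mod 8), (2|1137) = +1, and (2|1137)^3 = +1. Now have (43|1137).
1137 ≡ 1 (mod 4), so quadratic reciprocity gives (43|1137) = (1137|43). Reduce: 1137 ≡ 19 (mod 43). Now have (19|43).
Both 19 ≡ 3 and 43 ≡ 3 (mod 4), so reciprocity gives (19|43) = -(43|19). Reduce: 43 ≡ 5 (mod 19). Now have -(5|19).
5 ≡ 1 (mod 4), so quadratic reciprocity gives (5|19) = (19|5). Reduce: 19 ≡ 4 (mod 5). Now have -(4|5).
Factor out 2: 4 = 2^2. Since 5 ≡ 5 (mod 8), (2|5) = -1, and (2|5)^2 = +1. Now have -(1|5).
(1|5) = 1. Collecting the sign factors: -1.
The Legendre symbol is -1, so x^2 ≡ -7510 (mod 6029) has no solution.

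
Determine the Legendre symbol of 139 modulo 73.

-1

Reduce the numerator: 139 ≡ 66 (mod 73), so (139|73) = (66|73).
Factor out 2: 66 = 2·33. Since 73 ≡ 1 (mod 8), (2|73) = +1. Now have (33|73).
33 ≡ 1 (mod 4), so quadratic reciprocity gives (33|73) = (73|33). Reduce: 73 ≡ 7 (mod 33). Now have (7|33).
33 ≡ 1 (mod 4), so quadratic reciprocity gives (7|33) = (33|7). Reduce: 33 ≡ 5 (mod 7). Now have (5|7).
5 ≡ 1 (mod 4), so quadratic reciprocity gives (5|7) = (7|5). Reduce: 7 ≡ 2 (mod 5). Now have (2|5).
Factor out 2: 2 = 2. Since 5 ≡ 5 (mod 8), (2|5) = -1. Now have -(1|5).
(1|5) = 1. Collecting the sign factors: -1.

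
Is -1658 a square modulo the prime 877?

no

(-1658/877)
  = (96/877)    [-1658 ≡ 96 mod 877]
  = -(3/877)    [877 ≡ 5 mod 8 ⇒ (2/877)^5 = -1]
  = -(877/3)    [QR: 877 ≡ 1 mod 4, sign kept]
  = -(1/3)    [877 ≡ 1 mod 3]
  = -1    [(1/3) = 1]
The Legendre symbol is -1, so x^2 ≡ -1658 (mod 877) has no solution.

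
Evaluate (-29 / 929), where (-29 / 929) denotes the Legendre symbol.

Reduce the numerator: -29 ≡ 900 (mod 929), so (-29 / 929) = (900 / 929).
Factor out 2: 900 = 2^2·225. Since 929 ≡ 1 (mod 8), (2 / 929) = +1, and (2 / 929)^2 = +1. Now have (225 / 929).
225 ≡ 1 (mod 4), so quadratic reciprocity gives (225 / 929) = (929 / 225). Reduce: 929 ≡ 29 (mod 225). Now have (29 / 225).
29 ≡ 1 (mod 4), so quadratic reciprocity gives (29 / 225) = (225 / 29). Reduce: 225 ≡ 22 (mod 29). Now have (22 / 29).
Factor out 2: 22 = 2·11. Since 29 ≡ 5 (mod 8), (2 / 29) = -1. Now have -(11 / 29).
29 ≡ 1 (mod 4), so quadratic reciprocity gives (11 / 29) = (29 / 11). Reduce: 29 ≡ 7 (mod 11). Now have -(7 / 11).
Both 7 ≡ 3 and 11 ≡ 3 (mod 4), so reciprocity gives (7 / 11) = -(11 / 7). Reduce: 11 ≡ 4 (mod 7). Now have (4 / 7).
Factor out 2: 4 = 2^2. Since 7 ≡ 7 (mod 8), (2 / 7) = +1, and (2 / 7)^2 = +1. Now have (1 / 7).
(1 / 7) = 1. Collecting the sign factors: 1.

1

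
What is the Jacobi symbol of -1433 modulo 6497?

Reduce the numerator: -1433 ≡ 5064 (mod 6497), so (-1433/6497) = (5064/6497).
Factor out 2: 5064 = 2^3·633. Since 6497 ≡ 1 (mod 8), (2/6497) = +1, and (2/6497)^3 = +1. Now have (633/6497).
633 ≡ 1 (mod 4), so quadratic reciprocity gives (633/6497) = (6497/633). Reduce: 6497 ≡ 167 (mod 633). Now have (167/633).
633 ≡ 1 (mod 4), so quadratic reciprocity gives (167/633) = (633/167). Reduce: 633 ≡ 132 (mod 167). Now have (132/167).
Factor out 2: 132 = 2^2·33. Since 167 ≡ 7 (mod 8), (2/167) = +1, and (2/167)^2 = +1. Now have (33/167).
33 ≡ 1 (mod 4), so quadratic reciprocity gives (33/167) = (167/33). Reduce: 167 ≡ 2 (mod 33). Now have (2/33).
Factor out 2: 2 = 2. Since 33 ≡ 1 (mod 8), (2/33) = +1. Now have (1/33).
(1/33) = 1. Collecting the sign factors: 1.

1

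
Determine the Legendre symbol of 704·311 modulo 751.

By multiplicativity, (704·311|751) = (704|751)·(311|751).
First factor (704|751):
(704|751)
  = (11|751)    [751 ≡ 7 mod 8 ⇒ (2|751)^6 = +1]
  = -(751|11)    [QR: both ≡ 3 mod 4, sign flips]
  = -(3|11)    [751 ≡ 3 mod 11]
  = (11|3)    [QR: both ≡ 3 mod 4, sign flips]
  = (2|3)    [11 ≡ 2 mod 3]
  = -(1|3)    [3 ≡ 3 mod 8 ⇒ (2|3) = -1]
  = -1    [(1|3) = 1]
Second factor (311|751):
(311|751)
  = -(751|311)    [QR: both ≡ 3 mod 4, sign flips]
  = -(129|311)    [751 ≡ 129 mod 311]
  = -(311|129)    [QR: 129 ≡ 1 mod 4, sign kept]
  = -(53|129)    [311 ≡ 53 mod 129]
  = -(129|53)    [QR: 53 ≡ 1 mod 4, sign kept]
  = -(23|53)    [129 ≡ 23 mod 53]
  = -(53|23)    [QR: 53 ≡ 1 mod 4, sign kept]
  = -(7|23)    [53 ≡ 7 mod 23]
  = (23|7)    [QR: both ≡ 3 mod 4, sign flips]
  = (2|7)    [23 ≡ 2 mod 7]
  = (1|7)    [7 ≡ 7 mod 8 ⇒ (2|7) = +1]
  = 1    [(1|7) = 1]
Product: (-1)·(1) = -1.

-1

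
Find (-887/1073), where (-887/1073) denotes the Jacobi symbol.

-1

Reduce the numerator: -887 ≡ 186 (mod 1073), so (-887/1073) = (186/1073).
Factor out 2: 186 = 2·93. Since 1073 ≡ 1 (mod 8), (2/1073) = +1. Now have (93/1073).
93 ≡ 1 (mod 4), so quadratic reciprocity gives (93/1073) = (1073/93). Reduce: 1073 ≡ 50 (mod 93). Now have (50/93).
Factor out 2: 50 = 2·25. Since 93 ≡ 5 (mod 8), (2/93) = -1. Now have -(25/93).
25 ≡ 1 (mod 4), so quadratic reciprocity gives (25/93) = (93/25). Reduce: 93 ≡ 18 (mod 25). Now have -(18/25).
Factor out 2: 18 = 2·9. Since 25 ≡ 1 (mod 8), (2/25) = +1. Now have -(9/25).
9 ≡ 1 (mod 4), so quadratic reciprocity gives (9/25) = (25/9). Reduce: 25 ≡ 7 (mod 9). Now have -(7/9).
9 ≡ 1 (mod 4), so quadratic reciprocity gives (7/9) = (9/7). Reduce: 9 ≡ 2 (mod 7). Now have -(2/7).
Factor out 2: 2 = 2. Since 7 ≡ 7 (mod 8), (2/7) = +1. Now have -(1/7).
(1/7) = 1. Collecting the sign factors: -1.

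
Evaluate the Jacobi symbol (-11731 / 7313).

1

(-11731 / 7313)
  = (2895 / 7313)    [-11731 ≡ 2895 mod 7313]
  = (7313 / 2895)    [QR: 7313 ≡ 1 mod 4, sign kept]
  = (1523 / 2895)    [7313 ≡ 1523 mod 2895]
  = -(2895 / 1523)    [QR: both ≡ 3 mod 4, sign flips]
  = -(1372 / 1523)    [2895 ≡ 1372 mod 1523]
  = -(343 / 1523)    [1523 ≡ 3 mod 8 ⇒ (2 / 1523)^2 = +1]
  = (1523 / 343)    [QR: both ≡ 3 mod 4, sign flips]
  = (151 / 343)    [1523 ≡ 151 mod 343]
  = -(343 / 151)    [QR: both ≡ 3 mod 4, sign flips]
  = -(41 / 151)    [343 ≡ 41 mod 151]
  = -(151 / 41)    [QR: 41 ≡ 1 mod 4, sign kept]
  = -(28 / 41)    [151 ≡ 28 mod 41]
  = -(7 / 41)    [41 ≡ 1 mod 8 ⇒ (2 / 41)^2 = +1]
  = -(41 / 7)    [QR: 41 ≡ 1 mod 4, sign kept]
  = -(6 / 7)    [41 ≡ 6 mod 7]
  = -(3 / 7)    [7 ≡ 7 mod 8 ⇒ (2 / 7) = +1]
  = (7 / 3)    [QR: both ≡ 3 mod 4, sign flips]
  = (1 / 3)    [7 ≡ 1 mod 3]
  = 1    [(1 / 3) = 1]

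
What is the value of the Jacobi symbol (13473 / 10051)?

Reduce the numerator: 13473 ≡ 3422 (mod 10051), so (13473 / 10051) = (3422 / 10051).
Factor out 2: 3422 = 2·1711. Since 10051 ≡ 3 (mod 8), (2 / 10051) = -1. Now have -(1711 / 10051).
Both 1711 ≡ 3 and 10051 ≡ 3 (mod 4), so reciprocity gives (1711 / 10051) = -(10051 / 1711). Reduce: 10051 ≡ 1496 (mod 1711). Now have (1496 / 1711).
Factor out 2: 1496 = 2^3·187. Since 1711 ≡ 7 (mod 8), (2 / 1711) = +1, and (2 / 1711)^3 = +1. Now have (187 / 1711).
Both 187 ≡ 3 and 1711 ≡ 3 (mod 4), so reciprocity gives (187 / 1711) = -(1711 / 187). Reduce: 1711 ≡ 28 (mod 187). Now have -(28 / 187).
Factor out 2: 28 = 2^2·7. Since 187 ≡ 3 (mod 8), (2 / 187) = -1, and (2 / 187)^2 = +1. Now have -(7 / 187).
Both 7 ≡ 3 and 187 ≡ 3 (mod 4), so reciprocity gives (7 / 187) = -(187 / 7). Reduce: 187 ≡ 5 (mod 7). Now have (5 / 7).
5 ≡ 1 (mod 4), so quadratic reciprocity gives (5 / 7) = (7 / 5). Reduce: 7 ≡ 2 (mod 5). Now have (2 / 5).
Factor out 2: 2 = 2. Since 5 ≡ 5 (mod 8), (2 / 5) = -1. Now have -(1 / 5).
(1 / 5) = 1. Collecting the sign factors: -1.

-1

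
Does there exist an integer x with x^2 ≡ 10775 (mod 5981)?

no

Reduce the numerator: 10775 ≡ 4794 (mod 5981), so (10775|5981) = (4794|5981).
Factor out 2: 4794 = 2·2397. Since 5981 ≡ 5 (mod 8), (2|5981) = -1. Now have -(2397|5981).
2397 ≡ 1 (mod 4), so quadratic reciprocity gives (2397|5981) = (5981|2397). Reduce: 5981 ≡ 1187 (mod 2397). Now have -(1187|2397).
2397 ≡ 1 (mod 4), so quadratic reciprocity gives (1187|2397) = (2397|1187). Reduce: 2397 ≡ 23 (mod 1187). Now have -(23|1187).
Both 23 ≡ 3 and 1187 ≡ 3 (mod 4), so reciprocity gives (23|1187) = -(1187|23). Reduce: 1187 ≡ 14 (mod 23). Now have (14|23).
Factor out 2: 14 = 2·7. Since 23 ≡ 7 (mod 8), (2|23) = +1. Now have (7|23).
Both 7 ≡ 3 and 23 ≡ 3 (mod 4), so reciprocity gives (7|23) = -(23|7). Reduce: 23 ≡ 2 (mod 7). Now have -(2|7).
Factor out 2: 2 = 2. Since 7 ≡ 7 (mod 8), (2|7) = +1. Now have -(1|7).
(1|7) = 1. Collecting the sign factors: -1.
(10775|5981) = -1, and 5981 is prime, so 10775 is not a quadratic residue mod 5981.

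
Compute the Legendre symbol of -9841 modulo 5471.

-1

(-9841/5471)
  = -(9841/5471)    [5471 ≡ 3 mod 4 ⇒ (-1/5471) = -1]
  = -(4370/5471)    [9841 ≡ 4370 mod 5471]
  = -(2185/5471)    [5471 ≡ 7 mod 8 ⇒ (2/5471) = +1]
  = -(5471/2185)    [QR: 2185 ≡ 1 mod 4, sign kept]
  = -(1101/2185)    [5471 ≡ 1101 mod 2185]
  = -(2185/1101)    [QR: 1101 ≡ 1 mod 4, sign kept]
  = -(1084/1101)    [2185 ≡ 1084 mod 1101]
  = -(271/1101)    [1101 ≡ 5 mod 8 ⇒ (2/1101)^2 = +1]
  = -(1101/271)    [QR: 1101 ≡ 1 mod 4, sign kept]
  = -(17/271)    [1101 ≡ 17 mod 271]
  = -(271/17)    [QR: 17 ≡ 1 mod 4, sign kept]
  = -(16/17)    [271 ≡ 16 mod 17]
  = -(1/17)    [17 ≡ 1 mod 8 ⇒ (2/17)^4 = +1]
  = -1    [(1/17) = 1]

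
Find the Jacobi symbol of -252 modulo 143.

-1

(-252/143)
  = (34/143)    [-252 ≡ 34 mod 143]
  = (17/143)    [143 ≡ 7 mod 8 ⇒ (2/143) = +1]
  = (143/17)    [QR: 17 ≡ 1 mod 4, sign kept]
  = (7/17)    [143 ≡ 7 mod 17]
  = (17/7)    [QR: 17 ≡ 1 mod 4, sign kept]
  = (3/7)    [17 ≡ 3 mod 7]
  = -(7/3)    [QR: both ≡ 3 mod 4, sign flips]
  = -(1/3)    [7 ≡ 1 mod 3]
  = -1    [(1/3) = 1]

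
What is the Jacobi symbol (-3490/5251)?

1

(-3490/5251)
  = (1761/5251)    [-3490 ≡ 1761 mod 5251]
  = (5251/1761)    [QR: 1761 ≡ 1 mod 4, sign kept]
  = (1729/1761)    [5251 ≡ 1729 mod 1761]
  = (1761/1729)    [QR: 1729 ≡ 1 mod 4, sign kept]
  = (32/1729)    [1761 ≡ 32 mod 1729]
  = (1/1729)    [1729 ≡ 1 mod 8 ⇒ (2/1729)^5 = +1]
  = 1    [(1/1729) = 1]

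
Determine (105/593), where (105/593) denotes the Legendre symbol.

105 ≡ 1 (mod 4), so quadratic reciprocity gives (105/593) = (593/105). Reduce: 593 ≡ 68 (mod 105). Now have (68/105).
Factor out 2: 68 = 2^2·17. Since 105 ≡ 1 (mod 8), (2/105) = +1, and (2/105)^2 = +1. Now have (17/105).
17 ≡ 1 (mod 4), so quadratic reciprocity gives (17/105) = (105/17). Reduce: 105 ≡ 3 (mod 17). Now have (3/17).
17 ≡ 1 (mod 4), so quadratic reciprocity gives (3/17) = (17/3). Reduce: 17 ≡ 2 (mod 3). Now have (2/3).
Factor out 2: 2 = 2. Since 3 ≡ 3 (mod 8), (2/3) = -1. Now have -(1/3).
(1/3) = 1. Collecting the sign factors: -1.

-1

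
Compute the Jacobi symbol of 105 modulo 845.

0

(105/845)
  = (845/105)    [QR: 105 ≡ 1 mod 4, sign kept]
  = (5/105)    [845 ≡ 5 mod 105]
  = (105/5)    [QR: 5 ≡ 1 mod 4, sign kept]
  = (0/5)    [105 ≡ 0 mod 5]
  = 0    [numerator 0, gcd > 1]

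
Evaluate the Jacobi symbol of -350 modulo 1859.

-1

(-350|1859)
  = -(350|1859)    [1859 ≡ 3 mod 4 ⇒ (-1|1859) = -1]
  = (175|1859)    [1859 ≡ 3 mod 8 ⇒ (2|1859) = -1]
  = -(1859|175)    [QR: both ≡ 3 mod 4, sign flips]
  = -(109|175)    [1859 ≡ 109 mod 175]
  = -(175|109)    [QR: 109 ≡ 1 mod 4, sign kept]
  = -(66|109)    [175 ≡ 66 mod 109]
  = (33|109)    [109 ≡ 5 mod 8 ⇒ (2|109) = -1]
  = (109|33)    [QR: 33 ≡ 1 mod 4, sign kept]
  = (10|33)    [109 ≡ 10 mod 33]
  = (5|33)    [33 ≡ 1 mod 8 ⇒ (2|33) = +1]
  = (33|5)    [QR: 5 ≡ 1 mod 4, sign kept]
  = (3|5)    [33 ≡ 3 mod 5]
  = (5|3)    [QR: 5 ≡ 1 mod 4, sign kept]
  = (2|3)    [5 ≡ 2 mod 3]
  = -(1|3)    [3 ≡ 3 mod 8 ⇒ (2|3) = -1]
  = -1    [(1|3) = 1]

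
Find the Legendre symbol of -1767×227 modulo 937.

By multiplicativity, (-1767·227/937) = (-1767/937)·(227/937).
First factor (-1767/937):
Reduce the numerator: -1767 ≡ 107 (mod 937), so (-1767/937) = (107/937).
937 ≡ 1 (mod 4), so quadratic reciprocity gives (107/937) = (937/107). Reduce: 937 ≡ 81 (mod 107). Now have (81/107).
81 ≡ 1 (mod 4), so quadratic reciprocity gives (81/107) = (107/81). Reduce: 107 ≡ 26 (mod 81). Now have (26/81).
Factor out 2: 26 = 2·13. Since 81 ≡ 1 (mod 8), (2/81) = +1. Now have (13/81).
13 ≡ 1 (mod 4), so quadratic reciprocity gives (13/81) = (81/13). Reduce: 81 ≡ 3 (mod 13). Now have (3/13).
13 ≡ 1 (mod 4), so quadratic reciprocity gives (3/13) = (13/3). Reduce: 13 ≡ 1 (mod 3). Now have (1/3).
(1/3) = 1. Collecting the sign factors: 1.
Second factor (227/937):
937 ≡ 1 (mod 4), so quadratic reciprocity gives (227/937) = (937/227). Reduce: 937 ≡ 29 (mod 227). Now have (29/227).
29 ≡ 1 (mod 4), so quadratic reciprocity gives (29/227) = (227/29). Reduce: 227 ≡ 24 (mod 29). Now have (24/29).
Factor out 2: 24 = 2^3·3. Since 29 ≡ 5 (mod 8), (2/29) = -1, and (2/29)^3 = -1. Now have -(3/29).
29 ≡ 1 (mod 4), so quadratic reciprocity gives (3/29) = (29/3). Reduce: 29 ≡ 2 (mod 3). Now have -(2/3).
Factor out 2: 2 = 2. Since 3 ≡ 3 (mod 8), (2/3) = -1. Now have (1/3).
(1/3) = 1. Collecting the sign factors: 1.
Product: (1)·(1) = 1.

1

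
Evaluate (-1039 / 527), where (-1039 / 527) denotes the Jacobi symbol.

Reduce the numerator: -1039 ≡ 15 (mod 527), so (-1039 / 527) = (15 / 527).
Both 15 ≡ 3 and 527 ≡ 3 (mod 4), so reciprocity gives (15 / 527) = -(527 / 15). Reduce: 527 ≡ 2 (mod 15). Now have -(2 / 15).
Factor out 2: 2 = 2. Since 15 ≡ 7 (mod 8), (2 / 15) = +1. Now have -(1 / 15).
(1 / 15) = 1. Collecting the sign factors: -1.

-1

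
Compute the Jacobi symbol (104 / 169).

0

(104 / 169)
  = (13 / 169)    [169 ≡ 1 mod 8 ⇒ (2 / 169)^3 = +1]
  = (169 / 13)    [QR: 13 ≡ 1 mod 4, sign kept]
  = (0 / 13)    [169 ≡ 0 mod 13]
  = 0    [numerator 0, gcd > 1]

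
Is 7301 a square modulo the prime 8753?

no

7301 ≡ 1 (mod 4), so quadratic reciprocity gives (7301/8753) = (8753/7301). Reduce: 8753 ≡ 1452 (mod 7301). Now have (1452/7301).
Factor out 2: 1452 = 2^2·363. Since 7301 ≡ 5 (mod 8), (2/7301) = -1, and (2/7301)^2 = +1. Now have (363/7301).
7301 ≡ 1 (mod 4), so quadratic reciprocity gives (363/7301) = (7301/363). Reduce: 7301 ≡ 41 (mod 363). Now have (41/363).
41 ≡ 1 (mod 4), so quadratic reciprocity gives (41/363) = (363/41). Reduce: 363 ≡ 35 (mod 41). Now have (35/41).
41 ≡ 1 (mod 4), so quadratic reciprocity gives (35/41) = (41/35). Reduce: 41 ≡ 6 (mod 35). Now have (6/35).
Factor out 2: 6 = 2·3. Since 35 ≡ 3 (mod 8), (2/35) = -1. Now have -(3/35).
Both 3 ≡ 3 and 35 ≡ 3 (mod 4), so reciprocity gives (3/35) = -(35/3). Reduce: 35 ≡ 2 (mod 3). Now have (2/3).
Factor out 2: 2 = 2. Since 3 ≡ 3 (mod 8), (2/3) = -1. Now have -(1/3).
(1/3) = 1. Collecting the sign factors: -1.
(7301/8753) = -1, and 8753 is prime, so 7301 is not a quadratic residue mod 8753.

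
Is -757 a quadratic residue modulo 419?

(-757/419)
  = -(757/419)    [419 ≡ 3 mod 4 ⇒ (-1/419) = -1]
  = -(338/419)    [757 ≡ 338 mod 419]
  = (169/419)    [419 ≡ 3 mod 8 ⇒ (2/419) = -1]
  = (419/169)    [QR: 169 ≡ 1 mod 4, sign kept]
  = (81/169)    [419 ≡ 81 mod 169]
  = (169/81)    [QR: 81 ≡ 1 mod 4, sign kept]
  = (7/81)    [169 ≡ 7 mod 81]
  = (81/7)    [QR: 81 ≡ 1 mod 4, sign kept]
  = (4/7)    [81 ≡ 4 mod 7]
  = (1/7)    [7 ≡ 7 mod 8 ⇒ (2/7)^2 = +1]
  = 1    [(1/7) = 1]
(-757/419) = 1, and 419 is prime, so -757 is a quadratic residue mod 419.

yes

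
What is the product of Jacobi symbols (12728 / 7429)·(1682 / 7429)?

1

By multiplicativity, (12728·1682 / 7429) = (12728 / 7429)·(1682 / 7429).
First factor (12728 / 7429):
(12728 / 7429)
  = (5299 / 7429)    [12728 ≡ 5299 mod 7429]
  = (7429 / 5299)    [QR: 7429 ≡ 1 mod 4, sign kept]
  = (2130 / 5299)    [7429 ≡ 2130 mod 5299]
  = -(1065 / 5299)    [5299 ≡ 3 mod 8 ⇒ (2 / 5299) = -1]
  = -(5299 / 1065)    [QR: 1065 ≡ 1 mod 4, sign kept]
  = -(1039 / 1065)    [5299 ≡ 1039 mod 1065]
  = -(1065 / 1039)    [QR: 1065 ≡ 1 mod 4, sign kept]
  = -(26 / 1039)    [1065 ≡ 26 mod 1039]
  = -(13 / 1039)    [1039 ≡ 7 mod 8 ⇒ (2 / 1039) = +1]
  = -(1039 / 13)    [QR: 13 ≡ 1 mod 4, sign kept]
  = -(12 / 13)    [1039 ≡ 12 mod 13]
  = -(3 / 13)    [13 ≡ 5 mod 8 ⇒ (2 / 13)^2 = +1]
  = -(13 / 3)    [QR: 13 ≡ 1 mod 4, sign kept]
  = -(1 / 3)    [13 ≡ 1 mod 3]
  = -1    [(1 / 3) = 1]
Second factor (1682 / 7429):
(1682 / 7429)
  = -(841 / 7429)    [7429 ≡ 5 mod 8 ⇒ (2 / 7429) = -1]
  = -(7429 / 841)    [QR: 841 ≡ 1 mod 4, sign kept]
  = -(701 / 841)    [7429 ≡ 701 mod 841]
  = -(841 / 701)    [QR: 701 ≡ 1 mod 4, sign kept]
  = -(140 / 701)    [841 ≡ 140 mod 701]
  = -(35 / 701)    [701 ≡ 5 mod 8 ⇒ (2 / 701)^2 = +1]
  = -(701 / 35)    [QR: 701 ≡ 1 mod 4, sign kept]
  = -(1 / 35)    [701 ≡ 1 mod 35]
  = -1    [(1 / 35) = 1]
Product: (-1)·(-1) = 1.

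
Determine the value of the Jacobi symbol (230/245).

0

Factor out 2: 230 = 2·115. Since 245 ≡ 5 (mod 8), (2/245) = -1. Now have -(115/245).
245 ≡ 1 (mod 4), so quadratic reciprocity gives (115/245) = (245/115). Reduce: 245 ≡ 15 (mod 115). Now have -(15/115).
Both 15 ≡ 3 and 115 ≡ 3 (mod 4), so reciprocity gives (15/115) = -(115/15). Reduce: 115 ≡ 10 (mod 15). Now have (10/15).
Factor out 2: 10 = 2·5. Since 15 ≡ 7 (mod 8), (2/15) = +1. Now have (5/15).
5 ≡ 1 (mod 4), so quadratic reciprocity gives (5/15) = (15/5). Reduce: 15 ≡ 0 (mod 5). Now have (0/5).
The numerator is now 0 with denominator 5 > 1: the symbol is 0.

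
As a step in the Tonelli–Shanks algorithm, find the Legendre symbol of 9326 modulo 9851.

Factor out 2: 9326 = 2·4663. Since 9851 ≡ 3 (mod 8), (2 / 9851) = -1. Now have -(4663 / 9851).
Both 4663 ≡ 3 and 9851 ≡ 3 (mod 4), so reciprocity gives (4663 / 9851) = -(9851 / 4663). Reduce: 9851 ≡ 525 (mod 4663). Now have (525 / 4663).
525 ≡ 1 (mod 4), so quadratic reciprocity gives (525 / 4663) = (4663 / 525). Reduce: 4663 ≡ 463 (mod 525). Now have (463 / 525).
525 ≡ 1 (mod 4), so quadratic reciprocity gives (463 / 525) = (525 / 463). Reduce: 525 ≡ 62 (mod 463). Now have (62 / 463).
Factor out 2: 62 = 2·31. Since 463 ≡ 7 (mod 8), (2 / 463) = +1. Now have (31 / 463).
Both 31 ≡ 3 and 463 ≡ 3 (mod 4), so reciprocity gives (31 / 463) = -(463 / 31). Reduce: 463 ≡ 29 (mod 31). Now have -(29 / 31).
29 ≡ 1 (mod 4), so quadratic reciprocity gives (29 / 31) = (31 / 29). Reduce: 31 ≡ 2 (mod 29). Now have -(2 / 29).
Factor out 2: 2 = 2. Since 29 ≡ 5 (mod 8), (2 / 29) = -1. Now have (1 / 29).
(1 / 29) = 1. Collecting the sign factors: 1.

1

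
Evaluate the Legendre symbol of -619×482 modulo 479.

By multiplicativity, (-619·482/479) = (-619/479)·(482/479).
First factor (-619/479):
(-619/479)
  = (339/479)    [-619 ≡ 339 mod 479]
  = -(479/339)    [QR: both ≡ 3 mod 4, sign flips]
  = -(140/339)    [479 ≡ 140 mod 339]
  = -(35/339)    [339 ≡ 3 mod 8 ⇒ (2/339)^2 = +1]
  = (339/35)    [QR: both ≡ 3 mod 4, sign flips]
  = (24/35)    [339 ≡ 24 mod 35]
  = -(3/35)    [35 ≡ 3 mod 8 ⇒ (2/35)^3 = -1]
  = (35/3)    [QR: both ≡ 3 mod 4, sign flips]
  = (2/3)    [35 ≡ 2 mod 3]
  = -(1/3)    [3 ≡ 3 mod 8 ⇒ (2/3) = -1]
  = -1    [(1/3) = 1]
Second factor (482/479):
(482/479)
  = (3/479)    [482 ≡ 3 mod 479]
  = -(479/3)    [QR: both ≡ 3 mod 4, sign flips]
  = -(2/3)    [479 ≡ 2 mod 3]
  = (1/3)    [3 ≡ 3 mod 8 ⇒ (2/3) = -1]
  = 1    [(1/3) = 1]
Product: (-1)·(1) = -1.

-1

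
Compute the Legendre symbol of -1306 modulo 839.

(-1306 / 839)
  = (372 / 839)    [-1306 ≡ 372 mod 839]
  = (93 / 839)    [839 ≡ 7 mod 8 ⇒ (2 / 839)^2 = +1]
  = (839 / 93)    [QR: 93 ≡ 1 mod 4, sign kept]
  = (2 / 93)    [839 ≡ 2 mod 93]
  = -(1 / 93)    [93 ≡ 5 mod 8 ⇒ (2 / 93) = -1]
  = -1    [(1 / 93) = 1]

-1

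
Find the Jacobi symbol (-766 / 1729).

(-766 / 1729)
  = (963 / 1729)    [-766 ≡ 963 mod 1729]
  = (1729 / 963)    [QR: 1729 ≡ 1 mod 4, sign kept]
  = (766 / 963)    [1729 ≡ 766 mod 963]
  = -(383 / 963)    [963 ≡ 3 mod 8 ⇒ (2 / 963) = -1]
  = (963 / 383)    [QR: both ≡ 3 mod 4, sign flips]
  = (197 / 383)    [963 ≡ 197 mod 383]
  = (383 / 197)    [QR: 197 ≡ 1 mod 4, sign kept]
  = (186 / 197)    [383 ≡ 186 mod 197]
  = -(93 / 197)    [197 ≡ 5 mod 8 ⇒ (2 / 197) = -1]
  = -(197 / 93)    [QR: 93 ≡ 1 mod 4, sign kept]
  = -(11 / 93)    [197 ≡ 11 mod 93]
  = -(93 / 11)    [QR: 93 ≡ 1 mod 4, sign kept]
  = -(5 / 11)    [93 ≡ 5 mod 11]
  = -(11 / 5)    [QR: 5 ≡ 1 mod 4, sign kept]
  = -(1 / 5)    [11 ≡ 1 mod 5]
  = -1    [(1 / 5) = 1]

-1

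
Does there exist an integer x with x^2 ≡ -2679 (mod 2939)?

yes

(-2679|2939)
  = -(2679|2939)    [2939 ≡ 3 mod 4 ⇒ (-1|2939) = -1]
  = (2939|2679)    [QR: both ≡ 3 mod 4, sign flips]
  = (260|2679)    [2939 ≡ 260 mod 2679]
  = (65|2679)    [2679 ≡ 7 mod 8 ⇒ (2|2679)^2 = +1]
  = (2679|65)    [QR: 65 ≡ 1 mod 4, sign kept]
  = (14|65)    [2679 ≡ 14 mod 65]
  = (7|65)    [65 ≡ 1 mod 8 ⇒ (2|65) = +1]
  = (65|7)    [QR: 65 ≡ 1 mod 4, sign kept]
  = (2|7)    [65 ≡ 2 mod 7]
  = (1|7)    [7 ≡ 7 mod 8 ⇒ (2|7) = +1]
  = 1    [(1|7) = 1]
(-2679|2939) = 1, and 2939 is prime, so -2679 is a quadratic residue mod 2939.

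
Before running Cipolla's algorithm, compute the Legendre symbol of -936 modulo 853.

(-936 / 853)
  = (936 / 853)    [853 ≡ 1 mod 4 ⇒ (-1 / 853) = +1]
  = (83 / 853)    [936 ≡ 83 mod 853]
  = (853 / 83)    [QR: 853 ≡ 1 mod 4, sign kept]
  = (23 / 83)    [853 ≡ 23 mod 83]
  = -(83 / 23)    [QR: both ≡ 3 mod 4, sign flips]
  = -(14 / 23)    [83 ≡ 14 mod 23]
  = -(7 / 23)    [23 ≡ 7 mod 8 ⇒ (2 / 23) = +1]
  = (23 / 7)    [QR: both ≡ 3 mod 4, sign flips]
  = (2 / 7)    [23 ≡ 2 mod 7]
  = (1 / 7)    [7 ≡ 7 mod 8 ⇒ (2 / 7) = +1]
  = 1    [(1 / 7) = 1]

1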